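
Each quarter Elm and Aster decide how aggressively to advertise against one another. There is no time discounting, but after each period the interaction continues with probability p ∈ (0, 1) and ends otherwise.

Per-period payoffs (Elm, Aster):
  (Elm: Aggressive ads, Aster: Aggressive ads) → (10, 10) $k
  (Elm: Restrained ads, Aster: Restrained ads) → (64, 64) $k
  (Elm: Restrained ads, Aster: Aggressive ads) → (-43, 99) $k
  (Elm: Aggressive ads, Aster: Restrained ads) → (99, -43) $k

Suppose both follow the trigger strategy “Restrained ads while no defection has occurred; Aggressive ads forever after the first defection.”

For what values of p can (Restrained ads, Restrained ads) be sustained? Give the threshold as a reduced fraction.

Expected cooperation value is 64 + p·64 + p²·64 + … = 64/(1−p); deviation gives 99 + p·10/(1−p).
64 ≥ 99(1−p) + 10p ⇒ 89p ≥ 35 ⇒ p ≥ 35/89.

35/89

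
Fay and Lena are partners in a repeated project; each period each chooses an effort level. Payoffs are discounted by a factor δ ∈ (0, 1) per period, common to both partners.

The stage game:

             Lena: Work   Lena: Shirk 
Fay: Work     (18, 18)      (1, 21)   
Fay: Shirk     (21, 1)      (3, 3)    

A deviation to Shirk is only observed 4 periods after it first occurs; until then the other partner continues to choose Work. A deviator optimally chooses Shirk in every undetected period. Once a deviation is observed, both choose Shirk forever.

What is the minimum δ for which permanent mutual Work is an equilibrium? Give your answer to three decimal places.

0.639

Deviating for the 4 undetected periods gains 21−18 = 3 per period over cooperation, then loses 18−3 = 15 per period forever once punishment starts.
Gain: 3(1 + δ + … + δ^3); loss: 15·δ^4/(1−δ).
No profitable deviation ⇔ 3(1−δ^4) ≤ 15·δ^4, i.e. δ^4 ≥ 3/(3+15) = 1/6.
Hence δ ≥ (1/6)^(1/4) ≈ 0.639.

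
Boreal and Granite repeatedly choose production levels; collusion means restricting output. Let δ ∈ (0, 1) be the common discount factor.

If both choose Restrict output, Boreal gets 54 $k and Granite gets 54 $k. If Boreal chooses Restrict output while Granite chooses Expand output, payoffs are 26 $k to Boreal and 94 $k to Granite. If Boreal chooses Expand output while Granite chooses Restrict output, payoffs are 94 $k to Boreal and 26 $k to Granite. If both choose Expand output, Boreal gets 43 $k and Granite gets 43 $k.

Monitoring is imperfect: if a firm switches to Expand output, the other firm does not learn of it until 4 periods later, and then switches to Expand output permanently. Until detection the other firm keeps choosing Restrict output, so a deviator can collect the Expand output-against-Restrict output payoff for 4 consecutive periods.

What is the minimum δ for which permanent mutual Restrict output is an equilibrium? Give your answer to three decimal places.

A deviator earns 94 for 4 periods, then 43 forever; cooperating earns 54 forever. Multiplying the IC by (1−δ):
54 ≥ 94(1−δ^4) + 43δ^4, so 51·δ^4 ≥ 40 and δ^4 ≥ 40/51.
δ ≥ (40/51)^(1/4) ≈ 0.941.

0.941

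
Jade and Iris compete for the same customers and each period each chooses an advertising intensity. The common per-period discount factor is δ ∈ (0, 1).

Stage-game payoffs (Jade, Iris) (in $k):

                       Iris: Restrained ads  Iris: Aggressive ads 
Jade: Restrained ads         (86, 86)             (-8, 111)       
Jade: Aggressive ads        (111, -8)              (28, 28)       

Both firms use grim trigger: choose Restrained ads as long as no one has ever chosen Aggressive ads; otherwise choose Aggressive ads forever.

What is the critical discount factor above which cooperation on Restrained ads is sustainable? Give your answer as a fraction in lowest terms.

25/83

86/(1−δ) ≥ 111 + 28δ/(1−δ)
86 ≥ 111 − 83δ
δ ≥ 25/83.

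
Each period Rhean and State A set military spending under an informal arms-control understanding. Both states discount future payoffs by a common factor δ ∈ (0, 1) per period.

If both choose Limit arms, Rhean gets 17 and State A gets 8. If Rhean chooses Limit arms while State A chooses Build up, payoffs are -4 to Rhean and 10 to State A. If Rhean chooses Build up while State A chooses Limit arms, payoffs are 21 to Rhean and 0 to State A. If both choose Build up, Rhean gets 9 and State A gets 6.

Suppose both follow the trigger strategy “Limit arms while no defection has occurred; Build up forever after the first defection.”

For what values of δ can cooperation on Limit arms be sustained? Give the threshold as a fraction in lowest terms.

Rhean's threshold: (21−17)/(21−9) = 1/3.
State A's threshold: (10−8)/(10−6) = 1/2.
1/3 < 1/2, so State A binds and δ* = 1/2.

1/2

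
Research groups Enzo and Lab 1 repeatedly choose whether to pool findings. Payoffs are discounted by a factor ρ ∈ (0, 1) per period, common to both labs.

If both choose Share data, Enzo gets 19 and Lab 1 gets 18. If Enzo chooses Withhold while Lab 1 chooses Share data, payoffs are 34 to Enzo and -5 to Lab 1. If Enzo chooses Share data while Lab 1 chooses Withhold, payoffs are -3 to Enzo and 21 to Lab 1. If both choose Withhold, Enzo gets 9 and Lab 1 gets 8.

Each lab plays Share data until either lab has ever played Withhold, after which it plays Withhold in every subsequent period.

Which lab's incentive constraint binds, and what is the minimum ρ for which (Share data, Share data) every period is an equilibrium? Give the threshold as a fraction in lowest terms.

Enzo; ρ ≥ 3/5

For Enzo: deviation gain 34−19 = 15, per-period punishment loss 19−9 = 10. IC gives ρ ≥ 15/25 = 3/5.
For Lab 1: gain 3, loss 10 per period, so ρ ≥ 3/13.
The tighter constraint is Enzo's, so cooperation needs ρ ≥ 3/5.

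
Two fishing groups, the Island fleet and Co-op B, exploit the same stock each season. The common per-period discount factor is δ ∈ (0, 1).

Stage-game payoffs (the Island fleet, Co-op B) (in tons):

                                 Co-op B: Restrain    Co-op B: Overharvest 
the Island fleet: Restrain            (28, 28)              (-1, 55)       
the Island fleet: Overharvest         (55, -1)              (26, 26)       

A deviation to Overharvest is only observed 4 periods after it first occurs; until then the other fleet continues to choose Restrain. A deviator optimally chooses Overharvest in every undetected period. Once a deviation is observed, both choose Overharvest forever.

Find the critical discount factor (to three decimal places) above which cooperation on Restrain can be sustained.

0.982

The best deviation is to choose Overharvest for all 4 undetected periods, earning 55 each, then 26 forever once detected.
Deviation value: 55(1−δ^4)/(1−δ) + 26δ^4/(1−δ); cooperation value: 28/(1−δ).
IC: 28 ≥ 55(1−δ^4) + 26δ^4 = 55 − 29δ^4.
So δ^4 ≥ 27/29, giving δ ≥ (27/29)^(1/4) ≈ 0.982.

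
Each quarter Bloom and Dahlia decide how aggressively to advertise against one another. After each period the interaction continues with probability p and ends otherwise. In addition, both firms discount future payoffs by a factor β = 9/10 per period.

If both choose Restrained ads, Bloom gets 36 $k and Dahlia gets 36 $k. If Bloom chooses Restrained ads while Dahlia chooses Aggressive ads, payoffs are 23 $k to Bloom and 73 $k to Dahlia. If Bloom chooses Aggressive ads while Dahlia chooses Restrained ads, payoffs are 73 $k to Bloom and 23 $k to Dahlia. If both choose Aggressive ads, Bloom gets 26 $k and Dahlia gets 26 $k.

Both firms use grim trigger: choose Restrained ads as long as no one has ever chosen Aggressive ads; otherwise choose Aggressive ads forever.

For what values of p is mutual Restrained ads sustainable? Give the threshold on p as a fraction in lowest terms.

Expected continuation weight on next period's payoff is β·p = 9/10·p, which plays the role of the discount factor.
Cooperation requires 9/10·p ≥ (73−36)/(73−26) = 37/47, hence p ≥ 370/423.

370/423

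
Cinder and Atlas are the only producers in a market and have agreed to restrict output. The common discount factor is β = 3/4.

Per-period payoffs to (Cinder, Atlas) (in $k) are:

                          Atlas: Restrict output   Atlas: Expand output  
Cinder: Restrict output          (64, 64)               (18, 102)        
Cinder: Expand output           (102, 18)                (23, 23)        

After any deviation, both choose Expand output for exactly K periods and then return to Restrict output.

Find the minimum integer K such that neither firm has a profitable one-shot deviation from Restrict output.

IC: β(1−β^K)/(1−β) ≥ (102−64)/(64−23) = 38/41.
With β = 3/4: need 1 − β^K ≥ 38/41·(1−3/4)/(3/4), i.e. β^K ≤ 0.6911.
Since (3/4)^1 = 0.7500 and (3/4)^2 = 0.5625, the smallest such K is 2.

2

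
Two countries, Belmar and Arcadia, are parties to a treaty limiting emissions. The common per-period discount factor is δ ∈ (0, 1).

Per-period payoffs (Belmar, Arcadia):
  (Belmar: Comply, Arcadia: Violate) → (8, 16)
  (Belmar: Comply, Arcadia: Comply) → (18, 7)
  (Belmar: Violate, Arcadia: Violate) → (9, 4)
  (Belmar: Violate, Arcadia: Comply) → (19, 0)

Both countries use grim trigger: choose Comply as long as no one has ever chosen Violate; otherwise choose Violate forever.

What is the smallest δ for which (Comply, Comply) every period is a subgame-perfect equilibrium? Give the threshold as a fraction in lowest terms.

For Belmar: deviation gain 19−18 = 1, per-period punishment loss 18−9 = 9. IC gives δ ≥ 1/10.
For Arcadia: gain 9, loss 3 per period, so δ ≥ 9/12 = 3/4.
The tighter constraint is Arcadia's, so cooperation needs δ ≥ 3/4.

3/4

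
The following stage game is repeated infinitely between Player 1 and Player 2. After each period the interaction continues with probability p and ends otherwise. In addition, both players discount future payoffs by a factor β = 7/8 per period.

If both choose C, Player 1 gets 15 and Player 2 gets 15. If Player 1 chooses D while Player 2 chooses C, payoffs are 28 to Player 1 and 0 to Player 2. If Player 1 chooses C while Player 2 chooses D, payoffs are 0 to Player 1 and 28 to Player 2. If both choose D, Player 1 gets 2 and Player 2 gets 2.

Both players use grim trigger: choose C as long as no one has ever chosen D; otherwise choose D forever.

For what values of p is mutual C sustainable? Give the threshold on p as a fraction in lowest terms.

Expected continuation weight on next period's payoff is β·p = 7/8·p, which plays the role of the discount factor.
Cooperation requires 7/8·p ≥ (28−15)/(28−2) = 1/2, hence p ≥ 4/7.

4/7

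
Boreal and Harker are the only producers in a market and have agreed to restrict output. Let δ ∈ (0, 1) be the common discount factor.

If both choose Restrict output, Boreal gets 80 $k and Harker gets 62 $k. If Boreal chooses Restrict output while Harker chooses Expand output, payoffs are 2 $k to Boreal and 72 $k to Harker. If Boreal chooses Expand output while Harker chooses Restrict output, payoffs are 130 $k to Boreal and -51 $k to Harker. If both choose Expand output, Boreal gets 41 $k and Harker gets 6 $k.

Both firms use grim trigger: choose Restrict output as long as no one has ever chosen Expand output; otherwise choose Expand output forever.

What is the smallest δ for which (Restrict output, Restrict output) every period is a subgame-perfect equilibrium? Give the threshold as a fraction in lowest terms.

50/89

Boreal's threshold: (130−80)/(130−41) = 50/89.
Harker's threshold: (72−62)/(72−6) = 5/33.
50/89 > 5/33, so Boreal binds and δ* = 50/89.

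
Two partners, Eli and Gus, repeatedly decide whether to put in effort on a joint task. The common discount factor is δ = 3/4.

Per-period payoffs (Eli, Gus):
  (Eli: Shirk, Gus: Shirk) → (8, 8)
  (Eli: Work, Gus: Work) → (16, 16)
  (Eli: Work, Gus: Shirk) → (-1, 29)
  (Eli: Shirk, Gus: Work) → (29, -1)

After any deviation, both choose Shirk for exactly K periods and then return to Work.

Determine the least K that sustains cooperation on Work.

No profitable deviation requires (16−8)(δ+…+δ^K) ≥ 29−16, i.e. δ+…+δ^K ≥ 13/8 ≈ 1.6250.
With δ = 3/4, the partial sums are K=1: 0.7500, K=2: 1.3125, K=3: 1.7344.
K = 3 is the first length at which the sum reaches 1.6250.

3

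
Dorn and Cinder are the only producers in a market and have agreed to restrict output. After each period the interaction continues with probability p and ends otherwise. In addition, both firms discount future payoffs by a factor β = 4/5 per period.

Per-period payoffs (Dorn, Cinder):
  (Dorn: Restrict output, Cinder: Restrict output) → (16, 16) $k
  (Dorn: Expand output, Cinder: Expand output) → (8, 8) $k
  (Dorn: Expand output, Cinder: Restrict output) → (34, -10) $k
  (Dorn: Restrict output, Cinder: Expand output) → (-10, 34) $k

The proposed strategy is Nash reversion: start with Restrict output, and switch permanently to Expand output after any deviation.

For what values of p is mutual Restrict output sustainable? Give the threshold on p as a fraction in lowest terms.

Expected continuation weight on next period's payoff is β·p = 4/5·p, which plays the role of the discount factor.
Cooperation requires 4/5·p ≥ (34−16)/(34−8) = 9/13, hence p ≥ 45/52.

45/52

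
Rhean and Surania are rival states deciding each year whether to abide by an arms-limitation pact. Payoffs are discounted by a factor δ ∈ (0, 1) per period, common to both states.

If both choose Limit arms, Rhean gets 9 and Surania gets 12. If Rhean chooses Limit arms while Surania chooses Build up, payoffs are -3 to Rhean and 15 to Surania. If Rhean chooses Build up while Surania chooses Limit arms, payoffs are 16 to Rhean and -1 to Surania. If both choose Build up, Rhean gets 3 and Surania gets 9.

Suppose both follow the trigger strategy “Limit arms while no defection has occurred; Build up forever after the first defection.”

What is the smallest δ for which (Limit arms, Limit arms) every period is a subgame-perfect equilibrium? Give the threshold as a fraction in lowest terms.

7/13

For Rhean: deviation gain 16−9 = 7, per-period punishment loss 9−3 = 6. IC gives δ ≥ 7/13.
For Surania: gain 3, loss 3 per period, so δ ≥ 3/6 = 1/2.
The tighter constraint is Rhean's, so cooperation needs δ ≥ 7/13.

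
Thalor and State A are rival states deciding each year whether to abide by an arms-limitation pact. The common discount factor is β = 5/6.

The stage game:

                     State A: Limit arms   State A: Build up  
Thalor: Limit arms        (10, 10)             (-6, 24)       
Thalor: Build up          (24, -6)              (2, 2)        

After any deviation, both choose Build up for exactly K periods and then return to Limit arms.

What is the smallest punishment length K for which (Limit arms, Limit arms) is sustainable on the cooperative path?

Need Σ_{k=1}^{K} β^k ≥ (24−10)/(10−2) = 1.7500 at β = 5/6.
At K = 2 the sum is 1.5278 < 1.7500; at K = 3 it is 2.1065 ≥ 1.7500.
So the minimum punishment length is K = 3.

3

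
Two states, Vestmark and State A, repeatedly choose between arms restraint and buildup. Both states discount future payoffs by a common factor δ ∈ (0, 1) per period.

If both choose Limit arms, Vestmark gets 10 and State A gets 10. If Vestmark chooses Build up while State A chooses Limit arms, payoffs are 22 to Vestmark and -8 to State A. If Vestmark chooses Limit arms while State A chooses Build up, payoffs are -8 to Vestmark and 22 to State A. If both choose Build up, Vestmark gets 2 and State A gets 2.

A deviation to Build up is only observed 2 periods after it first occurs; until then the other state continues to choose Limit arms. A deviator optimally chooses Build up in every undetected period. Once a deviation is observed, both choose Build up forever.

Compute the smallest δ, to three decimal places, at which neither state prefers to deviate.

0.775

A deviator earns 22 for 2 periods, then 2 forever; cooperating earns 10 forever. Multiplying the IC by (1−δ):
10 ≥ 22(1−δ^2) + 2δ^2, so 20·δ^2 ≥ 12 and δ^2 ≥ 3/5.
δ ≥ (3/5)^(1/2) ≈ 0.775.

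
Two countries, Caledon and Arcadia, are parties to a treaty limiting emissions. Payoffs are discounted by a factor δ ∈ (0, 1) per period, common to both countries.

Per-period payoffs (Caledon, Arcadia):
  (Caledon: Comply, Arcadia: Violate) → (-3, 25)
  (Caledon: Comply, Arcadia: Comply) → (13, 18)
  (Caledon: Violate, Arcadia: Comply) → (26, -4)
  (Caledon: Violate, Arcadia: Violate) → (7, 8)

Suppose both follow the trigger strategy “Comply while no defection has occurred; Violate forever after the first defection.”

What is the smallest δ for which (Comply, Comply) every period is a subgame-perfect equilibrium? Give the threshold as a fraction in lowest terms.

Caledon: cooperation gives 13 each period; deviation gives 26 once then 7 forever.
  13/(1−δ) ≥ 26 + 7δ/(1−δ) ⇒ δ ≥ 13/19.
Arcadia: cooperation gives 18 each period; deviation gives 25 once then 8 forever.
  δ ≥ 7/17.
Both must hold, so the binding constraint is Caledon's: δ ≥ 13/19.

13/19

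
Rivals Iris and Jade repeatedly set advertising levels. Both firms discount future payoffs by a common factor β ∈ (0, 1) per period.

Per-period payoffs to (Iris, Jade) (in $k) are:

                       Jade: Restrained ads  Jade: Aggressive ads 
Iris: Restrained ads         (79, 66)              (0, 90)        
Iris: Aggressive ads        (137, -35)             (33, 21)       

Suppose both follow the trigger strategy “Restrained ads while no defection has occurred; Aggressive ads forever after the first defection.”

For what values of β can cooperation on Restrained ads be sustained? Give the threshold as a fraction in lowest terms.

Iris: cooperation gives 79 each period; deviation gives 137 once then 33 forever.
  79/(1−β) ≥ 137 + 33β/(1−β) ⇒ β ≥ 58/104 = 29/52.
Jade: cooperation gives 66 each period; deviation gives 90 once then 21 forever.
  β ≥ 24/69 = 8/23.
Both must hold, so the binding constraint is Iris's: β ≥ 29/52.

29/52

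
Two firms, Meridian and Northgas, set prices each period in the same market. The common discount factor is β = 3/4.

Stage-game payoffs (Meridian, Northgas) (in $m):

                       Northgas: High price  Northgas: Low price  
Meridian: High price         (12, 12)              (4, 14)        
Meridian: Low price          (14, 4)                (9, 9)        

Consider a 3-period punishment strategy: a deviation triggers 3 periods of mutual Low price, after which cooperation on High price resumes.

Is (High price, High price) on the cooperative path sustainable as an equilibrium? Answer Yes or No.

Yes

Comparing payoff streams over the 4 periods until play realigns: cooperate → 12(1+β+…+β^3); deviate → 14 + 9(β+…+β^3).
Cooperation is sustained iff (12−9)(β+…+β^3) ≥ 14−12.
β+…+β^3 = 3/4·(1−(3/4)^3)/(1−3/4) = 1.7344, and (14−12)/(12−9) = 0.6667.
1.7344 ≥ 0.6667, so cooperation is sustainable.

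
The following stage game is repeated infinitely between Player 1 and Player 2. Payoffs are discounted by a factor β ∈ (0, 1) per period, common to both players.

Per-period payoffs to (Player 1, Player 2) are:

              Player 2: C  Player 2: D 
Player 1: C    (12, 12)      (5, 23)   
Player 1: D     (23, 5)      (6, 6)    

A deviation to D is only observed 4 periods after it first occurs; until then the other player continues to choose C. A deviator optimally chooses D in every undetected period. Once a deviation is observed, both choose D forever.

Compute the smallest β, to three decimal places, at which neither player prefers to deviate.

0.897

Deviating for the 4 undetected periods gains 23−12 = 11 per period over cooperation, then loses 12−6 = 6 per period forever once punishment starts.
Gain: 11(1 + β + … + β^3); loss: 6·β^4/(1−β).
No profitable deviation ⇔ 11(1−β^4) ≤ 6·β^4, i.e. β^4 ≥ 11/(11+6) = 11/17.
Hence β ≥ (11/17)^(1/4) ≈ 0.897.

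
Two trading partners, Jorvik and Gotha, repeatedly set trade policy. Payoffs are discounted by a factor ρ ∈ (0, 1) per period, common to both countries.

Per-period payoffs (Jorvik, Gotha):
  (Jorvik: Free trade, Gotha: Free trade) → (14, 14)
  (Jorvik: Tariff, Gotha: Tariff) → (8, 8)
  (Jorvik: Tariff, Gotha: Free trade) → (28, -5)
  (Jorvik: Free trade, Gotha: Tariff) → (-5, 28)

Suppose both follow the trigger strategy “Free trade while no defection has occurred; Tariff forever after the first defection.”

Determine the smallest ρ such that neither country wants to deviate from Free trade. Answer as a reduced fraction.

14/(1−ρ) ≥ 28 + 8ρ/(1−ρ)
14 ≥ 28 − 20ρ
ρ ≥ 14/20 = 7/10.

7/10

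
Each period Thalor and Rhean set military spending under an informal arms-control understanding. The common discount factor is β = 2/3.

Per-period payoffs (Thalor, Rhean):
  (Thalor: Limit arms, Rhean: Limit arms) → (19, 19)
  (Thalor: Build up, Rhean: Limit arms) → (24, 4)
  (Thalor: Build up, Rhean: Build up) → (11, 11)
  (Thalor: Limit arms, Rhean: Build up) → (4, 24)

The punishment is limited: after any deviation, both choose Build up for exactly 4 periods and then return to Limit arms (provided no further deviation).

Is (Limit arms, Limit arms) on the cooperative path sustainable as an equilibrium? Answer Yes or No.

Yes

A one-shot deviation gives 24 now, then 11 for 4 periods, then back to 19.
Gain from deviating: (24−19) today; loss: (19−11) in each of the next 4 periods.
No-deviation condition: (19−11)(β+…+β^4) ≥ 24−19, i.e. β+…+β^4 ≥ 5/8.
At β = 2/3: β+…+β^4 = 1.6049 ≥ 0.6250.
So cooperation is sustainable.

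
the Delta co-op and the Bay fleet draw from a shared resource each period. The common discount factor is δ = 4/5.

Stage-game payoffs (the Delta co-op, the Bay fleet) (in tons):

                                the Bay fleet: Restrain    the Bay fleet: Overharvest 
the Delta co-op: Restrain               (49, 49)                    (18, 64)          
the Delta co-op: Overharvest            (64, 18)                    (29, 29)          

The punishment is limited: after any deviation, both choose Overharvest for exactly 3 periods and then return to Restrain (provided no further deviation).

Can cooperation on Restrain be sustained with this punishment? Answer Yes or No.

Yes

Comparing payoff streams over the 4 periods until play realigns: cooperate → 49(1+δ+…+δ^3); deviate → 64 + 29(δ+…+δ^3).
Cooperation is sustained iff (49−29)(δ+…+δ^3) ≥ 64−49.
δ+…+δ^3 = 4/5·(1−(4/5)^3)/(1−4/5) = 1.9520, and (64−49)/(49−29) = 0.7500.
1.9520 ≥ 0.7500, so cooperation is sustainable.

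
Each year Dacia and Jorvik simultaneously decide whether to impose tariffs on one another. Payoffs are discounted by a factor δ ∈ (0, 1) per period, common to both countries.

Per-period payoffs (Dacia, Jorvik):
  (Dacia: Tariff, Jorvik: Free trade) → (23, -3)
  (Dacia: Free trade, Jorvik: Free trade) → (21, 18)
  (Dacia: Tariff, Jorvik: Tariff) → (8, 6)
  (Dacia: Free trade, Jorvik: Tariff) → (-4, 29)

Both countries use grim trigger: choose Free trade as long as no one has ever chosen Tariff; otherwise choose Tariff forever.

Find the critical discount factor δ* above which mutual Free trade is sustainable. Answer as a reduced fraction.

11/23

Dacia: cooperation gives 21 each period; deviation gives 23 once then 8 forever.
  21/(1−δ) ≥ 23 + 8δ/(1−δ) ⇒ δ ≥ 2/15.
Jorvik: cooperation gives 18 each period; deviation gives 29 once then 6 forever.
  δ ≥ 11/23.
Both must hold, so the binding constraint is Jorvik's: δ ≥ 11/23.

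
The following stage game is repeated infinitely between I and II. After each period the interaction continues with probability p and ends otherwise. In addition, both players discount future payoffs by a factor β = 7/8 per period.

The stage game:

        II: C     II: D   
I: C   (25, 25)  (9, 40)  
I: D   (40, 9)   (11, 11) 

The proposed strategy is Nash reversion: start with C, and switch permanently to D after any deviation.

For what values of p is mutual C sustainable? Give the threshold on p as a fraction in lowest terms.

Expected continuation weight on next period's payoff is β·p = 7/8·p, which plays the role of the discount factor.
Cooperation requires 7/8·p ≥ (40−25)/(40−11) = 15/29, hence p ≥ 120/203.

120/203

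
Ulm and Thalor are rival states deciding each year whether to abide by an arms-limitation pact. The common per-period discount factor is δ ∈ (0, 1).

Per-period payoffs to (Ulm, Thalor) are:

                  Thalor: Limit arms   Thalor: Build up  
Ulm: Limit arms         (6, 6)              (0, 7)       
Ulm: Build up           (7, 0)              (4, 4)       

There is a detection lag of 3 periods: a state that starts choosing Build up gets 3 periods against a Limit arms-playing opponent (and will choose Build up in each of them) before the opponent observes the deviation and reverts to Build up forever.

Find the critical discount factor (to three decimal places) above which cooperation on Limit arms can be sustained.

0.693

Deviating for the 3 undetected periods gains 7−6 = 1 per period over cooperation, then loses 6−4 = 2 per period forever once punishment starts.
Gain: 1(1 + δ + … + δ^2); loss: 2·δ^3/(1−δ).
No profitable deviation ⇔ 1(1−δ^3) ≤ 2·δ^3, i.e. δ^3 ≥ 1/(1+2) = 1/3.
Hence δ ≥ (1/3)^(1/3) ≈ 0.693.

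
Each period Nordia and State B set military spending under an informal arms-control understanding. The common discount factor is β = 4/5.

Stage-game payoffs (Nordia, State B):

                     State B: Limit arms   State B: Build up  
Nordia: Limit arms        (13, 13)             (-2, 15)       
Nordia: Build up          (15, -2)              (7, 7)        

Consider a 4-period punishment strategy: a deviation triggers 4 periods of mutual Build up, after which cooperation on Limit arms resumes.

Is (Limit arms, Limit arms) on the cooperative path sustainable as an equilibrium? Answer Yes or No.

IC: β+…+β^4 ≥ (15−13)/(13−7) = 1/3.
At β = 4/5: partial sum = 2.3616 ≥ 0.3333. Cooperation sustainable.

Yes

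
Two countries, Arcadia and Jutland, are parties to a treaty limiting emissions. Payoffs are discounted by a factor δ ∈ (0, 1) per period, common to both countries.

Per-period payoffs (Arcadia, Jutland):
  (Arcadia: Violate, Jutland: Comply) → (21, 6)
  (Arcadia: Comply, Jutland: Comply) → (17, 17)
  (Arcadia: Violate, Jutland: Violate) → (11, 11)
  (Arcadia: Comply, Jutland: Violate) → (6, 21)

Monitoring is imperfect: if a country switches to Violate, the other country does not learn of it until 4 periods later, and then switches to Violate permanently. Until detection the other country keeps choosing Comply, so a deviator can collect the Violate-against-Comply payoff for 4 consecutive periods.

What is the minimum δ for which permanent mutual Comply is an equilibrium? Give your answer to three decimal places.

A deviator earns 21 for 4 periods, then 11 forever; cooperating earns 17 forever. Multiplying the IC by (1−δ):
17 ≥ 21(1−δ^4) + 11δ^4, so 10·δ^4 ≥ 4 and δ^4 ≥ 2/5.
δ ≥ (2/5)^(1/4) ≈ 0.795.

0.795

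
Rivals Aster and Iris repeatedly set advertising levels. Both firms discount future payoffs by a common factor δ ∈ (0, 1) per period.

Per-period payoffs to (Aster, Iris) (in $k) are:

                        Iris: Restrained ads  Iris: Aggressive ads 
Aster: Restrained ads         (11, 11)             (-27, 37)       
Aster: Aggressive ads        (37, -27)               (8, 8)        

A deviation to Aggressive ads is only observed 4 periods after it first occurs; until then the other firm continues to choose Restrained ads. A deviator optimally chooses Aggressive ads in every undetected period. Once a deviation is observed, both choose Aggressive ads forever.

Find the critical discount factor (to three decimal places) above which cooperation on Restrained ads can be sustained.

0.973

The best deviation is to choose Aggressive ads for all 4 undetected periods, earning 37 each, then 8 forever once detected.
Deviation value: 37(1−δ^4)/(1−δ) + 8δ^4/(1−δ); cooperation value: 11/(1−δ).
IC: 11 ≥ 37(1−δ^4) + 8δ^4 = 37 − 29δ^4.
So δ^4 ≥ 26/29, giving δ ≥ (26/29)^(1/4) ≈ 0.973.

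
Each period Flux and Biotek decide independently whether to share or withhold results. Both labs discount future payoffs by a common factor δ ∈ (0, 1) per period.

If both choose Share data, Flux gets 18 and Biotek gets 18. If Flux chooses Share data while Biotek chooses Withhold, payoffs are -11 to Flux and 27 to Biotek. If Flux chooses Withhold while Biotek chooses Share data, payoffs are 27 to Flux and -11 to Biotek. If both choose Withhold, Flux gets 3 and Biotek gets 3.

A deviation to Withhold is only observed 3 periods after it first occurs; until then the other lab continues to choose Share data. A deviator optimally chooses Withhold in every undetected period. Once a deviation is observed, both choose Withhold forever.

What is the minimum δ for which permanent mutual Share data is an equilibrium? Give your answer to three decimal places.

Deviating for the 3 undetected periods gains 27−18 = 9 per period over cooperation, then loses 18−3 = 15 per period forever once punishment starts.
Gain: 9(1 + δ + … + δ^2); loss: 15·δ^3/(1−δ).
No profitable deviation ⇔ 9(1−δ^3) ≤ 15·δ^3, i.e. δ^3 ≥ 9/(9+15) = 3/8.
Hence δ ≥ (3/8)^(1/3) ≈ 0.721.

0.721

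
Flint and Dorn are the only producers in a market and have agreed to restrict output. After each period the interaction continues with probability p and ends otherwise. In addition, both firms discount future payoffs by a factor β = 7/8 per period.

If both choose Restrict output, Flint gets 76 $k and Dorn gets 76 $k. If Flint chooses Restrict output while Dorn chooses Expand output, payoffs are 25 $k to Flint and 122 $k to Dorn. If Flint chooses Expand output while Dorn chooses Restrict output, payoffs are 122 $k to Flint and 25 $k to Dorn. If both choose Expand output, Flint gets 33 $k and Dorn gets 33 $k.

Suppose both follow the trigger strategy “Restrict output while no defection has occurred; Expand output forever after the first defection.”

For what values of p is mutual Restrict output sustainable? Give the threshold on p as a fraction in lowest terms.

Expected continuation weight on next period's payoff is β·p = 7/8·p, which plays the role of the discount factor.
Cooperation requires 7/8·p ≥ (122−76)/(122−33) = 46/89, hence p ≥ 368/623.

368/623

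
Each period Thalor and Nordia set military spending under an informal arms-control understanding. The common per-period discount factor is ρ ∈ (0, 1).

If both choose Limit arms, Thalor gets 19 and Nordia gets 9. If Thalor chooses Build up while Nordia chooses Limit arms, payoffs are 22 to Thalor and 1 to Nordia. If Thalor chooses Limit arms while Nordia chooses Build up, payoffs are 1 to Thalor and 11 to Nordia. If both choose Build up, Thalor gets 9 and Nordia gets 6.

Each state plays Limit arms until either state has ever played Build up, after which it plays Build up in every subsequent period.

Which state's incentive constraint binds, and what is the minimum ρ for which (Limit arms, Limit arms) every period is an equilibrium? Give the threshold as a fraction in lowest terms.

Thalor: cooperation gives 19 each period; deviation gives 22 once then 9 forever.
  19/(1−ρ) ≥ 22 + 9ρ/(1−ρ) ⇒ ρ ≥ 3/13.
Nordia: cooperation gives 9 each period; deviation gives 11 once then 6 forever.
  ρ ≥ 2/5.
Both must hold, so the binding constraint is Nordia's: ρ ≥ 2/5.

Nordia; ρ ≥ 2/5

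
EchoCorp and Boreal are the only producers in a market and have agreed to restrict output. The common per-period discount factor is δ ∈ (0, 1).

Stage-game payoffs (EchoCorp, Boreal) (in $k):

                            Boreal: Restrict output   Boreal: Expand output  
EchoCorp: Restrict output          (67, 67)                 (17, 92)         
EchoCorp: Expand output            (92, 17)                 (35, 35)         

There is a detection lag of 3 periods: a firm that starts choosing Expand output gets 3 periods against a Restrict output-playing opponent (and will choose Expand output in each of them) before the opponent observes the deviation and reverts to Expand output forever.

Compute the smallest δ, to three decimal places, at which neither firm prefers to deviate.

0.760

The best deviation is to choose Expand output for all 3 undetected periods, earning 92 each, then 35 forever once detected.
Deviation value: 92(1−δ^3)/(1−δ) + 35δ^3/(1−δ); cooperation value: 67/(1−δ).
IC: 67 ≥ 92(1−δ^3) + 35δ^3 = 92 − 57δ^3.
So δ^3 ≥ 25/57, giving δ ≥ (25/57)^(1/3) ≈ 0.760.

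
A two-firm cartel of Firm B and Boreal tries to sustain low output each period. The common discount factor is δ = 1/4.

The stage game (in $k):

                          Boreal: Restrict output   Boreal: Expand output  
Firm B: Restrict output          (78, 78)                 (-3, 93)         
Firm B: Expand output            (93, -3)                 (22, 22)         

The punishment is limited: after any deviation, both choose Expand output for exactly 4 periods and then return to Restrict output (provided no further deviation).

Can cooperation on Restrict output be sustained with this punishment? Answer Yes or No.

A one-shot deviation gives 93 now, then 22 for 4 periods, then back to 78.
Gain from deviating: (93−78) today; loss: (78−22) in each of the next 4 periods.
No-deviation condition: (78−22)(δ+…+δ^4) ≥ 93−78, i.e. δ+…+δ^4 ≥ 15/56.
At δ = 1/4: δ+…+δ^4 = 0.3320 ≥ 0.2679.
So cooperation is sustainable.

Yes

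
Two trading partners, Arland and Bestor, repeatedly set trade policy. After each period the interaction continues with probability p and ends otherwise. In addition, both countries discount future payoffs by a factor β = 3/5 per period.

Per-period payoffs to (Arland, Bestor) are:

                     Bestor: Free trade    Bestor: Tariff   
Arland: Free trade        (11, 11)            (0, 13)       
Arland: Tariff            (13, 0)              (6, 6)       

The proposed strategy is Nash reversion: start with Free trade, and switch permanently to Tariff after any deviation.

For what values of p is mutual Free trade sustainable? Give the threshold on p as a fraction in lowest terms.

With continuation probability p and discount β, the effective per-period discount factor is βp.
Grim-trigger IC: βp ≥ (13−11)/(13−6) = 2/7.
So p ≥ (2/7)/(3/5) = 10/21.

10/21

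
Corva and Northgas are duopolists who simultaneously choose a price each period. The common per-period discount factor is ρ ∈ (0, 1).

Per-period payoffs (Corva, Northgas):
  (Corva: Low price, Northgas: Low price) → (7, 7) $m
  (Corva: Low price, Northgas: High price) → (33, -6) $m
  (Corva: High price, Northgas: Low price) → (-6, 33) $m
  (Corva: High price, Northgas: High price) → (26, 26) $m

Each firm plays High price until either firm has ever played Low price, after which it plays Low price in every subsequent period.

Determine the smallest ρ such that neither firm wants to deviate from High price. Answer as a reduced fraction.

26/(1−ρ) ≥ 33 + 7ρ/(1−ρ)
26 ≥ 33 − 26ρ
ρ ≥ 7/26.

7/26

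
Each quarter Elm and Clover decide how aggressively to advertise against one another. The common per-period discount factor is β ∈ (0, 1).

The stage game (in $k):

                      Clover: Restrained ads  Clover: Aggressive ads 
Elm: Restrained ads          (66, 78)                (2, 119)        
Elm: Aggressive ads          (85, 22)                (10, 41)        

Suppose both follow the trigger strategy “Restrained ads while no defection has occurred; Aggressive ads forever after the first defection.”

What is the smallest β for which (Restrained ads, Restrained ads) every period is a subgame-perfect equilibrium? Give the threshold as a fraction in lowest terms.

For Elm: deviation gain 85−66 = 19, per-period punishment loss 66−10 = 56. IC gives β ≥ 19/75.
For Clover: gain 41, loss 37 per period, so β ≥ 41/78.
The tighter constraint is Clover's, so cooperation needs β ≥ 41/78.

41/78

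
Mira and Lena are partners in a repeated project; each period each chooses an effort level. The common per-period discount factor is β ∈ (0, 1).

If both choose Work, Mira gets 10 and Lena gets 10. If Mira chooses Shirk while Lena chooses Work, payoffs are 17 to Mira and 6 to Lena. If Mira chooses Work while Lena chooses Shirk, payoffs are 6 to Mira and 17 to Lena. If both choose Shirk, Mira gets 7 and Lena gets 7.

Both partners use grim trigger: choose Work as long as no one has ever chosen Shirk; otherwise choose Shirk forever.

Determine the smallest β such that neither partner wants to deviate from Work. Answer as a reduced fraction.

7/10

Cooperation forever yields 10 each period: 10/(1−β).
Deviating yields 17 once, then 7 forever: 17 + 7β/(1−β).
No profitable deviation requires 10/(1−β) ≥ 17 + 7β/(1−β).
Multiplying by (1−β): 10 ≥ 17(1−β) + 7β = 17 − 10β.
So 10β ≥ 7, i.e. β ≥ 7/10.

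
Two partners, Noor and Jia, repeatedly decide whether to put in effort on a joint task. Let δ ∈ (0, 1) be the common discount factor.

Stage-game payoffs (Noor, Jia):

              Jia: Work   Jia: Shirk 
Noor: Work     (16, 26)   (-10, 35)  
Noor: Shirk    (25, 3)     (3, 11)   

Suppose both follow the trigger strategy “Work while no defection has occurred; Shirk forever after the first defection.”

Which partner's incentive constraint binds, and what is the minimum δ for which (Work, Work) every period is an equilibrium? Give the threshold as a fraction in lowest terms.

Noor; δ ≥ 9/22

Noor: cooperation gives 16 each period; deviation gives 25 once then 3 forever.
  16/(1−δ) ≥ 25 + 3δ/(1−δ) ⇒ δ ≥ 9/22.
Jia: cooperation gives 26 each period; deviation gives 35 once then 11 forever.
  δ ≥ 9/24 = 3/8.
Both must hold, so the binding constraint is Noor's: δ ≥ 9/22.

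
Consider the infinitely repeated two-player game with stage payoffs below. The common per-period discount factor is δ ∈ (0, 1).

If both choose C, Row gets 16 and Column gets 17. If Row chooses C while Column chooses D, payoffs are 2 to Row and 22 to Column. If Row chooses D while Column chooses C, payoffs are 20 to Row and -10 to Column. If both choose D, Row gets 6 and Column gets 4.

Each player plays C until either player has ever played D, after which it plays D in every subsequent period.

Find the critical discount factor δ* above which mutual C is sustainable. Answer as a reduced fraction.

2/7

For Row: deviation gain 20−16 = 4, per-period punishment loss 16−6 = 10. IC gives δ ≥ 4/14 = 2/7.
For Column: gain 5, loss 13 per period, so δ ≥ 5/18.
The tighter constraint is Row's, so cooperation needs δ ≥ 2/7.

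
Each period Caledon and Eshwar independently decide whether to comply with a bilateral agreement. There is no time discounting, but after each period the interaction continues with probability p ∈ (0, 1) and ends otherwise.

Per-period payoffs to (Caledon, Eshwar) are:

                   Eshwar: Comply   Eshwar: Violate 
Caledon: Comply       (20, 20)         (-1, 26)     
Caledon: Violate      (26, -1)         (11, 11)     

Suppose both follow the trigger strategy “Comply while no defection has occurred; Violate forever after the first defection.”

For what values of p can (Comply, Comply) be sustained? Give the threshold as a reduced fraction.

Expected cooperation value is 20 + p·20 + p²·20 + … = 20/(1−p); deviation gives 26 + p·11/(1−p).
20 ≥ 26(1−p) + 11p ⇒ 15p ≥ 6 ⇒ p ≥ 6/15 = 2/5.

2/5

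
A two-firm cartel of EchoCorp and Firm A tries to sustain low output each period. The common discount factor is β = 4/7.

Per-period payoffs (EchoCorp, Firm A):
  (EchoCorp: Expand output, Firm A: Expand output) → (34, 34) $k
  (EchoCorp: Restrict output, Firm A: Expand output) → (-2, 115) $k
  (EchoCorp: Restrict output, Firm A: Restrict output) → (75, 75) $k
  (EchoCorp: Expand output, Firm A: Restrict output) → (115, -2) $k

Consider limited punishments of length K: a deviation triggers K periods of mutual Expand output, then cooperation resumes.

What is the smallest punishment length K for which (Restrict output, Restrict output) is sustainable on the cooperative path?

Need Σ_{k=1}^{K} β^k ≥ (115−75)/(75−34) = 0.9756 at β = 4/7.
At K = 2 the sum is 0.8980 < 0.9756; at K = 3 it is 1.0845 ≥ 0.9756.
So the minimum punishment length is K = 3.

3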